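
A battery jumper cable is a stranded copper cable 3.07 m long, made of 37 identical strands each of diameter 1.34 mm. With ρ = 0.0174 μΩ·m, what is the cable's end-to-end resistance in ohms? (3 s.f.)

ρ = 0.0174 μΩ·m = 1.74×10^-8 Ω·m
A_strand = π(6.7000e-04 m)² = 1.410e-06 m²
R_strand = ρL/A = (1.74×10^-8)(3.07)/(1.410e-06) = 0.03788 Ω
R_total = R_strand/N = 0.03788/37 = 0.00102 Ω

0.00102 Ω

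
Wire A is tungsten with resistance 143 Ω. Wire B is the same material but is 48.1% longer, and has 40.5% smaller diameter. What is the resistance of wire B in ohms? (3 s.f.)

598 Ω

R ∝ L/d², so R_B/R_A = (1 + 48.1/100) × (1 − 40.5/100)⁻²
= 1.481 × 2.825 = 4.183
R_B = 4.183 × 143 = 598 Ω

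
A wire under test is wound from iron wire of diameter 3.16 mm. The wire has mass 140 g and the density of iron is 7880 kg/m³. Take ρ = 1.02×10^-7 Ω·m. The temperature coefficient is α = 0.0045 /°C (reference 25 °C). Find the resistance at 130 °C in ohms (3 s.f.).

0.0434 Ω

A = π(d/2)² = π(1.5800e-03 m)² = 7.8427e-06 m²
L = m/(density·A) = 0.14/(7880×7.8427e-06) = 2.265 m
R = ρL/A = (1.02×10^-7)(2.265)/(7.8427e-06) = 0.02946 Ω
R(130 °C) = 0.02946 × (1 + 0.0045×105) = 0.0434 Ω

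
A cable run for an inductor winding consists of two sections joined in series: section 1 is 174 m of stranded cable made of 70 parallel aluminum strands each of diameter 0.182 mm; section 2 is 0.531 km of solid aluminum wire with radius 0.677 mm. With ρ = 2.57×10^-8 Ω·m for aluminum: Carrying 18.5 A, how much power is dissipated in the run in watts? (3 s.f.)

Section 1: A_strand = π(9.1000e-05)² = 2.602e-08 m²; R₁ = ρL/(N·A_s) = (2.57×10^-8)(174)/(70×2.602e-08) = 2.456 Ω
Section 2: A = πr² = π(6.7700e-04 m)² = 1.440e-06 m²
R₂ = (2.57×10^-8)(531)/(1.440e-06) = 9.478 Ω
R = R₁ + R₂ = 11.93 Ω
P = I²R = (18.5)² × 11.93 = 4080 W

4080 W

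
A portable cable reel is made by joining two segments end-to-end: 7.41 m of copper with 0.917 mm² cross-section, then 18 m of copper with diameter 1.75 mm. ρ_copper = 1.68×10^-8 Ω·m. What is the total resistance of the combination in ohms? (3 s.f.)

0.261 Ω

Segment 1: A = 0.917 mm² = 9.170e-07 m²
R₁ = ρL/A = (1.68×10^-8)(7.41)/(9.170e-07) = 0.1358 Ω
Segment 2: A = π(d/2)² = π(8.7500e-04 m)² = 2.405e-06 m²
R₂ = (1.68×10^-8)(18)/(2.405e-06) = 0.1257 Ω
R = R₁ + R₂ = 0.261 Ω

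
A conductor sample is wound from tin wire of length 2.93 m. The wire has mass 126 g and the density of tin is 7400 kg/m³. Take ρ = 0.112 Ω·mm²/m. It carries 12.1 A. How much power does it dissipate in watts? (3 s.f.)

ρ = 0.112 Ω·mm²/m = 1.12×10^-7 Ω·m
A = m/(density·L) = 0.126/(7400×2.93) = 5.8113e-06 m²
R = ρL/A = (1.12×10^-7)(2.93)/(5.8113e-06) = 0.05647 Ω
P = I²R = (12.1)² × 0.05647 = 8.27 W

8.27 W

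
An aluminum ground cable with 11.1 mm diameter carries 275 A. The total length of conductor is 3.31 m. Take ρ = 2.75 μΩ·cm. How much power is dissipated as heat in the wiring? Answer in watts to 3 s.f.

ρ = 2.75 μΩ·cm = 2.75×10^-8 Ω·m
A = π(d/2)² = π(5.5500e-03 m)² = 9.677e-05 m²
R = ρL/A = (2.75×10^-8)(3.31)/(9.677e-05) = 9.406×10^-4 Ω
P = I²R = (275)² × 9.406×10^-4 = 71.1 W

71.1 W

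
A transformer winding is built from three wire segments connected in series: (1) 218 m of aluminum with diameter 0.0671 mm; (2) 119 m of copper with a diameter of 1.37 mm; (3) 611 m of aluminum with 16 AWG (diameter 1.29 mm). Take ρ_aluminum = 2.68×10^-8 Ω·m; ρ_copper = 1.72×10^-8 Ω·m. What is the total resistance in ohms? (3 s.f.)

Seg 1: A = π(d/2)² = π(3.3550e-05 m)² = 3.536e-09 m²
R_1 = (2.68×10^-8)(218)/(3.536e-09) = 1652 Ω
Seg 2: A = π(d/2)² = π(6.8500e-04 m)² = 1.474e-06 m²
R_2 = (1.72×10^-8)(119)/(1.474e-06) = 1.388 Ω
Seg 3: A = π(1.29/2 mm)² = π(6.4500e-04 m)² = 1.307e-06 m²
R_3 = (2.68×10^-8)(611)/(1.307e-06) = 12.53 Ω
R_total = R_1 + R_2 + R_3 = 1670 Ω

1670 Ω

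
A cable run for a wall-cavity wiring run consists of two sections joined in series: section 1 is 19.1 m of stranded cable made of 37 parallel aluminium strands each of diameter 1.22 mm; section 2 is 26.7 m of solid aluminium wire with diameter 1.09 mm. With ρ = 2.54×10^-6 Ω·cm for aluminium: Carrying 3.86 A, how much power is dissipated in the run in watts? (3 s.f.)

ρ = 2.54×10^-6 Ω·cm = 2.54×10^-8 Ω·m
Section 1: A_strand = π(6.1000e-04)² = 1.169e-06 m²; R₁ = ρL/(N·A_s) = (2.54×10^-8)(19.1)/(37×1.169e-06) = 0.01122 Ω
Section 2: A = π(d/2)² = π(5.4500e-04 m)² = 9.331e-07 m²
R₂ = (2.54×10^-8)(26.7)/(9.331e-07) = 0.7268 Ω
R = R₁ + R₂ = 0.738 Ω
P = I²R = (3.86)² × 0.738 = 11.0 W

11.0 W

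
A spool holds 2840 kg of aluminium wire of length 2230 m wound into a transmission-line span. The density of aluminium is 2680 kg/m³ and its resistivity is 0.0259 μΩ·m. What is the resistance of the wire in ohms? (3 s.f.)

ρ = 0.0259 μΩ·m = 2.59×10^-8 Ω·m
A = m/(density·L) = 2840/(2680×2230) = 4.7520e-04 m²
R = ρL/A = (2.59×10^-8)(2230)/(4.7520e-04) = 0.122 Ω

0.122 Ω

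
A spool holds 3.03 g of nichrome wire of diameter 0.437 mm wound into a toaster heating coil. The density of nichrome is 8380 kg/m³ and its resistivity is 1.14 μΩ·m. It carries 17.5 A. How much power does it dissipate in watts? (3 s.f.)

ρ = 1.14 μΩ·m = 1.14×10^-6 Ω·m
A = π(d/2)² = π(2.1850e-04 m)² = 1.4999e-07 m²
L = m/(density·A) = 0.00303/(8380×1.4999e-07) = 2.411 m
R = ρL/A = (1.14×10^-6)(2.411)/(1.4999e-07) = 18.32 Ω
P = I²R = (17.5)² × 18.32 = 5610 W

5610 W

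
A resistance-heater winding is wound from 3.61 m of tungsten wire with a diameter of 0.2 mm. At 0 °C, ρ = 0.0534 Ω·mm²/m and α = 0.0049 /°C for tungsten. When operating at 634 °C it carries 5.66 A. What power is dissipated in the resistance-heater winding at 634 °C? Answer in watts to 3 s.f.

807 W

ρ = 0.0534 Ω·mm²/m = 5.34×10^-8 Ω·m
A = π(d/2)² = π(1.0000e-04 m)² = 3.142e-08 m²
R₍0₎ = ρL/A = (5.34×10^-8)(3.61)/(3.142e-08) = 6.136 Ω
R₍634₎ = R₍0₎(1 + αΔT) = 6.136 × (1 + 0.0049×634) = 25.2 Ω
P = I²R = (5.66)² × 25.2 = 807 W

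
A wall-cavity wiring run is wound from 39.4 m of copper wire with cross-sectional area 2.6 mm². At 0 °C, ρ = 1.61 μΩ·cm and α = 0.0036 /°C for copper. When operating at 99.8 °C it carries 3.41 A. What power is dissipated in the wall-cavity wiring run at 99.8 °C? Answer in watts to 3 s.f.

ρ = 1.61 μΩ·cm = 1.61×10^-8 Ω·m
A = 2.6 mm² = 2.600e-06 m²
R₍0₎ = ρL/A = (1.61×10^-8)(39.4)/(2.600e-06) = 0.244 Ω
R₍99.8₎ = R₍0₎(1 + αΔT) = 0.244 × (1 + 0.0036×99.8) = 0.3316 Ω
P = I²R = (3.41)² × 0.3316 = 3.86 W

3.86 W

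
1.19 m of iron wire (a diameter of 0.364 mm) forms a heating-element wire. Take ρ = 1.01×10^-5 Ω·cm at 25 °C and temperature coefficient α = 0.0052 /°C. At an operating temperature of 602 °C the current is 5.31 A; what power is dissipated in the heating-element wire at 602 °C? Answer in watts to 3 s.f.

ρ = 1.01×10^-5 Ω·cm = 1.01×10^-7 Ω·m
A = π(d/2)² = π(1.8200e-04 m)² = 1.041e-07 m²
R₍25₎ = ρL/A = (1.01×10^-7)(1.19)/(1.041e-07) = 1.155 Ω
R₍602₎ = R₍25₎(1 + αΔT) = 1.155 × (1 + 0.0052×577) = 4.62 Ω
P = I²R = (5.31)² × 4.62 = 130 W

130 W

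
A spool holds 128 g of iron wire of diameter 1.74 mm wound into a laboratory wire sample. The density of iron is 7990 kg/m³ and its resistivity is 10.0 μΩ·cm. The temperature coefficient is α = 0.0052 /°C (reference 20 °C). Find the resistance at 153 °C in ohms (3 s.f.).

0.479 Ω

ρ = 10.0 μΩ·cm = 1.00×10^-7 Ω·m
A = π(d/2)² = π(8.7000e-04 m)² = 2.3779e-06 m²
L = m/(density·A) = 0.128/(7990×2.3779e-06) = 6.737 m
R = ρL/A = (1.00×10^-7)(6.737)/(2.3779e-06) = 0.2833 Ω
R(153 °C) = 0.2833 × (1 + 0.0052×133) = 0.479 Ω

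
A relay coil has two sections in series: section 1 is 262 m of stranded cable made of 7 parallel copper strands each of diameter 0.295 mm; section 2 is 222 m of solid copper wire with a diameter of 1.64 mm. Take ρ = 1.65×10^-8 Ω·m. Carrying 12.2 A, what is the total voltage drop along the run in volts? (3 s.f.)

Section 1: A_strand = π(1.4750e-04)² = 6.835e-08 m²; R₁ = ρL/(N·A_s) = (1.65×10^-8)(262)/(7×6.835e-08) = 9.036 Ω
Section 2: A = π(d/2)² = π(8.2000e-04 m)² = 2.112e-06 m²
R₂ = (1.65×10^-8)(222)/(2.112e-06) = 1.734 Ω
R = R₁ + R₂ = 10.77 Ω
V = IR = 12.2 × 10.77 = 131 V

131 V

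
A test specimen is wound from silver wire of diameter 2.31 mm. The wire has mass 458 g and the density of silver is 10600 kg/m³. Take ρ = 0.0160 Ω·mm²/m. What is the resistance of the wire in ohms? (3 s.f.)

ρ = 0.0160 Ω·mm²/m = 1.60×10^-8 Ω·m
A = π(d/2)² = π(1.1550e-03 m)² = 4.1910e-06 m²
L = m/(density·A) = 0.458/(10600×4.1910e-06) = 10.31 m
R = ρL/A = (1.60×10^-8)(10.31)/(4.1910e-06) = 0.0394 Ω

0.0394 Ω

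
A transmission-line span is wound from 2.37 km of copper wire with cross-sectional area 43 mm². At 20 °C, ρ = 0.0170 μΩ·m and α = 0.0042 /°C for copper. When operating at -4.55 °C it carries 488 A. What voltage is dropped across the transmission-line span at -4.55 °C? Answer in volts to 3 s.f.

ρ = 0.0170 μΩ·m = 1.70×10^-8 Ω·m
A = 43 mm² = 4.300e-05 m²
R₍20₎ = ρL/A = (1.70×10^-8)(2370)/(4.300e-05) = 0.937 Ω
R₍-4.55₎ = R₍20₎(1 + αΔT) = 0.937 × (1 + 0.0042×-24.6) = 0.8404 Ω
V = IR = 488 × 0.8404 = 410 V

410 V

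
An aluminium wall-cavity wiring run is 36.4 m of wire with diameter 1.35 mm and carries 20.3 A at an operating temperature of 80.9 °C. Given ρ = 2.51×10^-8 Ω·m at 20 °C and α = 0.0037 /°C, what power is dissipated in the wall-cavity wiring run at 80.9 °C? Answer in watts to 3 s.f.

A = π(d/2)² = π(6.7500e-04 m)² = 1.431e-06 m²
R₍20₎ = ρL/A = (2.51×10^-8)(36.4)/(1.431e-06) = 0.6383 Ω
R₍80.9₎ = R₍20₎(1 + αΔT) = 0.6383 × (1 + 0.0037×60.9) = 0.7821 Ω
P = I²R = (20.3)² × 0.7821 = 322 W

322 W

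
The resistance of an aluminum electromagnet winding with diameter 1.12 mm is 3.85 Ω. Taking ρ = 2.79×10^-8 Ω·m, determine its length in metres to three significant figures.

A = π(d/2)² = π(5.6000e-04 m)² = 9.852e-07 m²
L = RA/ρ = (3.85)(9.852e-07)/(2.79×10^-8) = 136 m

136 m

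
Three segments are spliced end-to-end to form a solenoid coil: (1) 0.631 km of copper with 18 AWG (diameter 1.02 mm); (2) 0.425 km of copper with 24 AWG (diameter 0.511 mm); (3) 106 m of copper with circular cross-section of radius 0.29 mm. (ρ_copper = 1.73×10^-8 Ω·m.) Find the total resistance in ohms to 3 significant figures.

Seg 1: A = π(1.02/2 mm)² = π(5.1000e-04 m)² = 8.171e-07 m²
R_1 = (1.73×10^-8)(631)/(8.171e-07) = 13.36 Ω
Seg 2: A = π(0.511/2 mm)² = π(2.5550e-04 m)² = 2.051e-07 m²
R_2 = (1.73×10^-8)(425)/(2.051e-07) = 35.85 Ω
Seg 3: A = πr² = π(2.9000e-04 m)² = 2.642e-07 m²
R_3 = (1.73×10^-8)(106)/(2.642e-07) = 6.941 Ω
R_total = R_1 + R_2 + R_3 = 56.2 Ω

56.2 Ω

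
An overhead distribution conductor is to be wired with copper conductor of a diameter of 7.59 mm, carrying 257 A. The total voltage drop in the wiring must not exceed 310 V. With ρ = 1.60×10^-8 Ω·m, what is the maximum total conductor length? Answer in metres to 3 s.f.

A = π(d/2)² = π(3.7950e-03 m)² = 4.525e-05 m²
L_max = V_max·A/(1·ρI) = (310)(4.525e-05)/(1.60×10^-8×257) = 3410 m

3410 m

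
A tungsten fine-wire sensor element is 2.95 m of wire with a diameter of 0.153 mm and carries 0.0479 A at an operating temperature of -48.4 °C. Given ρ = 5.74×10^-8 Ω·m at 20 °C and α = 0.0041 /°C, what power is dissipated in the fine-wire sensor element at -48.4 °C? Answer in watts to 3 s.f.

0.0152 W

A = π(d/2)² = π(7.6500e-05 m)² = 1.839e-08 m²
R₍20₎ = ρL/A = (5.74×10^-8)(2.95)/(1.839e-08) = 9.21 Ω
R₍-48.4₎ = R₍20₎(1 + αΔT) = 9.21 × (1 + 0.0041×-68.4) = 6.627 Ω
P = I²R = (0.0479)² × 6.627 = 0.0152 W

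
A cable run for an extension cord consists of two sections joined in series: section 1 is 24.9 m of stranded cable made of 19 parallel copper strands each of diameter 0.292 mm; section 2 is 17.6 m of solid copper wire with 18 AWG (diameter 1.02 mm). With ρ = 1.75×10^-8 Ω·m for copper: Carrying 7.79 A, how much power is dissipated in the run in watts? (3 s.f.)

43.7 W

Section 1: A_strand = π(1.4600e-04)² = 6.697e-08 m²; R₁ = ρL/(N·A_s) = (1.75×10^-8)(24.9)/(19×6.697e-08) = 0.3425 Ω
Section 2: A = π(1.02/2 mm)² = π(5.1000e-04 m)² = 8.171e-07 m²
R₂ = (1.75×10^-8)(17.6)/(8.171e-07) = 0.3769 Ω
R = R₁ + R₂ = 0.7194 Ω
P = I²R = (7.79)² × 0.7194 = 43.7 W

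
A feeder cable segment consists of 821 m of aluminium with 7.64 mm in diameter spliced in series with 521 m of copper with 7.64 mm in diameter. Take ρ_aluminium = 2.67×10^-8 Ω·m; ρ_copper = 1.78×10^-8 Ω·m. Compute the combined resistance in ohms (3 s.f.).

Segment 1: A = π(d/2)² = π(3.8200e-03 m)² = 4.584e-05 m²
R₁ = ρL/A = (2.67×10^-8)(821)/(4.584e-05) = 0.4782 Ω
R₂ = (1.78×10^-8)(521)/(4.584e-05) = 0.2023 Ω
R = R₁ + R₂ = 0.680 Ω

0.680 Ω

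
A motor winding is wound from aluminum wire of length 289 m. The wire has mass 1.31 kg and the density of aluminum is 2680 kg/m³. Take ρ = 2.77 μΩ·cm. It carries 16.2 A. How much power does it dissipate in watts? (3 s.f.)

1240 W

ρ = 2.77 μΩ·cm = 2.77×10^-8 Ω·m
A = m/(density·L) = 1.31/(2680×289) = 1.6914e-06 m²
R = ρL/A = (2.77×10^-8)(289)/(1.6914e-06) = 4.733 Ω
P = I²R = (16.2)² × 4.733 = 1240 W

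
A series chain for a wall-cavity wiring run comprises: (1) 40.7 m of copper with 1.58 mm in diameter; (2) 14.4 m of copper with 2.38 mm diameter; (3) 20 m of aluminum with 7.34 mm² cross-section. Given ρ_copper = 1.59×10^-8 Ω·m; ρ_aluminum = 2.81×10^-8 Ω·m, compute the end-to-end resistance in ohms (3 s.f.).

Seg 1: A = π(d/2)² = π(7.9000e-04 m)² = 1.961e-06 m²
R_1 = (1.59×10^-8)(40.7)/(1.961e-06) = 0.3301 Ω
Seg 2: A = π(d/2)² = π(1.1900e-03 m)² = 4.449e-06 m²
R_2 = (1.59×10^-8)(14.4)/(4.449e-06) = 0.05147 Ω
Seg 3: A = 7.34 mm² = 7.340e-06 m²
R_3 = (2.81×10^-8)(20)/(7.340e-06) = 0.07657 Ω
R_total = R_1 + R_2 + R_3 = 0.458 Ω

0.458 Ω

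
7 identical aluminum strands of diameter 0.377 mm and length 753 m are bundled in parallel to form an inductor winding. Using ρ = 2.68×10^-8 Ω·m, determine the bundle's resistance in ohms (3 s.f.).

A_strand = π(1.8850e-04 m)² = 1.116e-07 m²
R_strand = ρL/A = (2.68×10^-8)(753)/(1.116e-07) = 180.8 Ω
R_total = R_strand/N = 180.8/7 = 25.8 Ω

25.8 Ω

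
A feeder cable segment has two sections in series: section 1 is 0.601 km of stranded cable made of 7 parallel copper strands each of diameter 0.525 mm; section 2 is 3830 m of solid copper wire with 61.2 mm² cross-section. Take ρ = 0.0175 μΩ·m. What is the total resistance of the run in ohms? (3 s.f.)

ρ = 0.0175 μΩ·m = 1.75×10^-8 Ω·m
Section 1: A_strand = π(2.6250e-04)² = 2.165e-07 m²; R₁ = ρL/(N·A_s) = (1.75×10^-8)(601)/(7×2.165e-07) = 6.941 Ω
Section 2: A = 61.2 mm² = 6.120e-05 m²
R₂ = (1.75×10^-8)(3830)/(6.120e-05) = 1.095 Ω
R = R₁ + R₂ = 8.04 Ω

8.04 Ω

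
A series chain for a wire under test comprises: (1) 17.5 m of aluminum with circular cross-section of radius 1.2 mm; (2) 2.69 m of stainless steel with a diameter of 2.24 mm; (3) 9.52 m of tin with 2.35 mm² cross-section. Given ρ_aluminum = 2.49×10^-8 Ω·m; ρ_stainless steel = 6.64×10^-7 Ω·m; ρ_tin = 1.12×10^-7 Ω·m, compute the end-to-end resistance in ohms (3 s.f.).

Seg 1: A = πr² = π(1.2000e-03 m)² = 4.524e-06 m²
R_1 = (2.49×10^-8)(17.5)/(4.524e-06) = 0.09632 Ω
Seg 2: A = π(d/2)² = π(1.1200e-03 m)² = 3.941e-06 m²
R_2 = (6.64×10^-7)(2.69)/(3.941e-06) = 0.4532 Ω
Seg 3: A = 2.35 mm² = 2.350e-06 m²
R_3 = (1.12×10^-7)(9.52)/(2.350e-06) = 0.4537 Ω
R_total = R_1 + R_2 + R_3 = 1.00 Ω

1.00 Ω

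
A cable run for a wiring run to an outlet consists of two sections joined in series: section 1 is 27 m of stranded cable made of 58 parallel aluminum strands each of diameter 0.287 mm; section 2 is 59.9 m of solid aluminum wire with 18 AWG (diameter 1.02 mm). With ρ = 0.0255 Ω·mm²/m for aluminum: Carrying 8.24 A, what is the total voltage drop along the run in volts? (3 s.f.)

ρ = 0.0255 Ω·mm²/m = 2.55×10^-8 Ω·m
Section 1: A_strand = π(1.4350e-04)² = 6.469e-08 m²; R₁ = ρL/(N·A_s) = (2.55×10^-8)(27)/(58×6.469e-08) = 0.1835 Ω
Section 2: A = π(1.02/2 mm)² = π(5.1000e-04 m)² = 8.171e-07 m²
R₂ = (2.55×10^-8)(59.9)/(8.171e-07) = 1.869 Ω
R = R₁ + R₂ = 2.053 Ω
V = IR = 8.24 × 2.053 = 16.9 V

16.9 V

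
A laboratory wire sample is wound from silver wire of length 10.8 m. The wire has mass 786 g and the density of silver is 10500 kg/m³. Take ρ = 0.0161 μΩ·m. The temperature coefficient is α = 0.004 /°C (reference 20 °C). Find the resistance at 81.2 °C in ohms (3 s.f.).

ρ = 0.0161 μΩ·m = 1.61×10^-8 Ω·m
A = m/(density·L) = 0.786/(10500×10.8) = 6.9312e-06 m²
R = ρL/A = (1.61×10^-8)(10.8)/(6.9312e-06) = 0.02509 Ω
R(81.2 °C) = 0.02509 × (1 + 0.004×61.2) = 0.0312 Ω

0.0312 Ω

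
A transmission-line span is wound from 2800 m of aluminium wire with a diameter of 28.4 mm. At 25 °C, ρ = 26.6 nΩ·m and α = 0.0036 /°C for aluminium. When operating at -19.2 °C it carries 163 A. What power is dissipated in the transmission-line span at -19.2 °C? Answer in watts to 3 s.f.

2630 W

ρ = 26.6 nΩ·m = 2.66×10^-8 Ω·m
A = π(d/2)² = π(1.4200e-02 m)² = 6.335e-04 m²
R₍25₎ = ρL/A = (2.66×10^-8)(2800)/(6.335e-04) = 0.1176 Ω
R₍-19.2₎ = R₍25₎(1 + αΔT) = 0.1176 × (1 + 0.0036×-44.2) = 0.09887 Ω
P = I²R = (163)² × 0.09887 = 2630 W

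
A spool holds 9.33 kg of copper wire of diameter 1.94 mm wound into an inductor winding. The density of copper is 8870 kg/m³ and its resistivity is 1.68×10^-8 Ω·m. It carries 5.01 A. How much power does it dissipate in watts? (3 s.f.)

50.8 W

A = π(d/2)² = π(9.7000e-04 m)² = 2.9559e-06 m²
L = m/(density·A) = 9.33/(8870×2.9559e-06) = 355.8 m
R = ρL/A = (1.68×10^-8)(355.8)/(2.9559e-06) = 2.022 Ω
P = I²R = (5.01)² × 2.022 = 50.8 W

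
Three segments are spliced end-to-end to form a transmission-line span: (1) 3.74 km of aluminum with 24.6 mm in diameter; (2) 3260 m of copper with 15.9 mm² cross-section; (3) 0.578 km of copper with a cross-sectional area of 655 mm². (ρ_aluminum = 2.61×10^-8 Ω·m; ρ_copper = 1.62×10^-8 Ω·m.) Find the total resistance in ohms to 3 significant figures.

3.54 Ω

Seg 1: A = π(d/2)² = π(1.2300e-02 m)² = 4.753e-04 m²
R_1 = (2.61×10^-8)(3740)/(4.753e-04) = 0.2054 Ω
Seg 2: A = 15.9 mm² = 1.590e-05 m²
R_2 = (1.62×10^-8)(3260)/(1.590e-05) = 3.322 Ω
Seg 3: A = 655 mm² = 6.550e-04 m²
R_3 = (1.62×10^-8)(578)/(6.550e-04) = 0.0143 Ω
R_total = R_1 + R_2 + R_3 = 3.54 Ω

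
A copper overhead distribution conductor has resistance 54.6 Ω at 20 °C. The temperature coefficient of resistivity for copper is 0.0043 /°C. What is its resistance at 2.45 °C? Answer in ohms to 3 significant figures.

50.5 Ω

ΔT = 2.45 − 20 = -17.6 °C
R = R₀(1 + αΔT) = 54.6 × (1 + 0.0043×-17.6) = 54.6 × 0.9245 = 50.5 Ω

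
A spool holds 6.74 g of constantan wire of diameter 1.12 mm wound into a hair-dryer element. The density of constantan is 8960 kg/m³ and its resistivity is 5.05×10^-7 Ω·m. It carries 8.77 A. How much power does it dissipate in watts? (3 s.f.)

A = π(d/2)² = π(5.6000e-04 m)² = 9.8520e-07 m²
L = m/(density·A) = 0.00674/(8960×9.8520e-07) = 0.7635 m
R = ρL/A = (5.05×10^-7)(0.7635)/(9.8520e-07) = 0.3914 Ω
P = I²R = (8.77)² × 0.3914 = 30.1 W

30.1 W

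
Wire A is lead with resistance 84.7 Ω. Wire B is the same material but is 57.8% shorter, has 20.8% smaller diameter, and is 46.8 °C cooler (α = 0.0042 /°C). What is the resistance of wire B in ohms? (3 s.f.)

R ∝ ρL/d² with ρ ∝ (1+αΔT), so R_B/R_A = (1 − 57.8/100) × (1 − 20.8/100)⁻² × (1 − 0.0042×46.8)
= 0.422 × 1.594 × 0.8034 = 0.5405
R_B = 0.5405 × 84.7 = 45.8 Ω

45.8 Ω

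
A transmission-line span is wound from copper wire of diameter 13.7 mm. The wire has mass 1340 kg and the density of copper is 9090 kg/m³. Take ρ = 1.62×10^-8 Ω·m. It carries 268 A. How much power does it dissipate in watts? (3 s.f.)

A = π(d/2)² = π(6.8500e-03 m)² = 1.4741e-04 m²
L = m/(density·A) = 1340/(9090×1.4741e-04) = 1000 m
R = ρL/A = (1.62×10^-8)(1000)/(1.4741e-04) = 0.1099 Ω
P = I²R = (268)² × 0.1099 = 7890 W

7890 W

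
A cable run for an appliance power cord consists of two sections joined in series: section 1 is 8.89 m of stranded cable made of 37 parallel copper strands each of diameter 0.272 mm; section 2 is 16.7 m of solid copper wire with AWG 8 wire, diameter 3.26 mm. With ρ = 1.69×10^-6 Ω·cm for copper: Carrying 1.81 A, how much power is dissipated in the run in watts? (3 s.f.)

ρ = 1.69×10^-6 Ω·cm = 1.69×10^-8 Ω·m
Section 1: A_strand = π(1.3600e-04)² = 5.811e-08 m²; R₁ = ρL/(N·A_s) = (1.69×10^-8)(8.89)/(37×5.811e-08) = 0.06988 Ω
Section 2: A = π(3.26/2 mm)² = π(1.6300e-03 m)² = 8.347e-06 m²
R₂ = (1.69×10^-8)(16.7)/(8.347e-06) = 0.03381 Ω
R = R₁ + R₂ = 0.1037 Ω
P = I²R = (1.81)² × 0.1037 = 0.340 W

0.340 W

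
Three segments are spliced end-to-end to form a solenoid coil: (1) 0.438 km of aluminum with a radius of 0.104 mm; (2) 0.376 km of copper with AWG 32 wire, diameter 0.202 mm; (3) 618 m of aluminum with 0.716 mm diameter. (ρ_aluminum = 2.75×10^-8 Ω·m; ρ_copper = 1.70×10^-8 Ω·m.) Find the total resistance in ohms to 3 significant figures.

596 Ω

Seg 1: A = πr² = π(1.0400e-04 m)² = 3.398e-08 m²
R_1 = (2.75×10^-8)(438)/(3.398e-08) = 354.5 Ω
Seg 2: A = π(0.202/2 mm)² = π(1.0100e-04 m)² = 3.205e-08 m²
R_2 = (1.70×10^-8)(376)/(3.205e-08) = 199.5 Ω
Seg 3: A = π(d/2)² = π(3.5800e-04 m)² = 4.026e-07 m²
R_3 = (2.75×10^-8)(618)/(4.026e-07) = 42.21 Ω
R_total = R_1 + R_2 + R_3 = 596 Ω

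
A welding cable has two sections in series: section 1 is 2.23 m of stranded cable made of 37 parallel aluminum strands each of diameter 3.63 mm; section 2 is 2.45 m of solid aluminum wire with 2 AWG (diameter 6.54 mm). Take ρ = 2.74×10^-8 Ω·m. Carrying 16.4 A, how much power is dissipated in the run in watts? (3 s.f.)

Section 1: A_strand = π(1.8150e-03)² = 1.035e-05 m²; R₁ = ρL/(N·A_s) = (2.74×10^-8)(2.23)/(37×1.035e-05) = 1.596×10^-4 Ω
Section 2: A = π(6.54/2 mm)² = π(3.2700e-03 m)² = 3.359e-05 m²
R₂ = (2.74×10^-8)(2.45)/(3.359e-05) = 0.001998 Ω
R = R₁ + R₂ = 0.002158 Ω
P = I²R = (16.4)² × 0.002158 = 0.580 W

0.580 W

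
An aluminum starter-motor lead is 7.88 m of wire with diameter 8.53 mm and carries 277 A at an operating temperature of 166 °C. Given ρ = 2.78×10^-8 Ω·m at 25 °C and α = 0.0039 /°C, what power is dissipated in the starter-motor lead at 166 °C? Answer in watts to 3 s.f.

A = π(d/2)² = π(4.2650e-03 m)² = 5.715e-05 m²
R₍25₎ = ρL/A = (2.78×10^-8)(7.88)/(5.715e-05) = 0.003833 Ω
R₍166₎ = R₍25₎(1 + αΔT) = 0.003833 × (1 + 0.0039×141) = 0.005941 Ω
P = I²R = (277)² × 0.005941 = 456 W

456 W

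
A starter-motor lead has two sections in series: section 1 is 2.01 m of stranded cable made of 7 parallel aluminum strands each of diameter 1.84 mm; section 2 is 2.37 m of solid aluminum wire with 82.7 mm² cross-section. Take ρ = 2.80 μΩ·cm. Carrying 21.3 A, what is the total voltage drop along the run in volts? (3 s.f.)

0.0815 V

ρ = 2.80 μΩ·cm = 2.80×10^-8 Ω·m
Section 1: A_strand = π(9.2000e-04)² = 2.659e-06 m²; R₁ = ρL/(N·A_s) = (2.80×10^-8)(2.01)/(7×2.659e-06) = 0.003024 Ω
Section 2: A = 82.7 mm² = 8.270e-05 m²
R₂ = (2.80×10^-8)(2.37)/(8.270e-05) = 8.024×10^-4 Ω
R = R₁ + R₂ = 0.003826 Ω
V = IR = 21.3 × 0.003826 = 0.0815 V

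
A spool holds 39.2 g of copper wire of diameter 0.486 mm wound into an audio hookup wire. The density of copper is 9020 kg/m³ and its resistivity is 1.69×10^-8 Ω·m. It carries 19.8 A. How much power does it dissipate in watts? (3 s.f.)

A = π(d/2)² = π(2.4300e-04 m)² = 1.8551e-07 m²
L = m/(density·A) = 0.0392/(9020×1.8551e-07) = 23.43 m
R = ρL/A = (1.69×10^-8)(23.43)/(1.8551e-07) = 2.134 Ω
P = I²R = (19.8)² × 2.134 = 837 W

837 W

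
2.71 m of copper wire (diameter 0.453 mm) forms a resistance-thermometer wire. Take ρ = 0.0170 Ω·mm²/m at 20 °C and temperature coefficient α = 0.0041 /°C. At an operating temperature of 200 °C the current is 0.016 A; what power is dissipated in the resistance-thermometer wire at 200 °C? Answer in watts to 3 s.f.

ρ = 0.0170 Ω·mm²/m = 1.70×10^-8 Ω·m
A = π(d/2)² = π(2.2650e-04 m)² = 1.612e-07 m²
R₍20₎ = ρL/A = (1.70×10^-8)(2.71)/(1.612e-07) = 0.2858 Ω
R₍200₎ = R₍20₎(1 + αΔT) = 0.2858 × (1 + 0.0041×180) = 0.4968 Ω
P = I²R = (0.016)² × 0.4968 = 1.27×10^-4 W

1.27×10^-4 W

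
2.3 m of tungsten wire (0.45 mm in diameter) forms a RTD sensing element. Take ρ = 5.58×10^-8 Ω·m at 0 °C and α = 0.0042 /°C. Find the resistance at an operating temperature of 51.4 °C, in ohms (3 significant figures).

0.981 Ω

A = π(d/2)² = π(2.2500e-04 m)² = 1.590e-07 m²
R₍0°C₎ = ρL/A = (5.58×10^-8)(2.3)/(1.590e-07) = 0.807 Ω
R = R₀(1 + αΔT) = 0.807(1 + 0.0042×51.4) = 0.981 Ω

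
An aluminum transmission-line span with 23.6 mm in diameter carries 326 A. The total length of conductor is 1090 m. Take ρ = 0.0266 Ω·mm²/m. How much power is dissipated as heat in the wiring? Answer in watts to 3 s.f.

7040 W

ρ = 0.0266 Ω·mm²/m = 2.66×10^-8 Ω·m
A = π(d/2)² = π(1.1800e-02 m)² = 4.374e-04 m²
R = ρL/A = (2.66×10^-8)(1090)/(4.374e-04) = 0.06628 Ω
P = I²R = (326)² × 0.06628 = 7040 W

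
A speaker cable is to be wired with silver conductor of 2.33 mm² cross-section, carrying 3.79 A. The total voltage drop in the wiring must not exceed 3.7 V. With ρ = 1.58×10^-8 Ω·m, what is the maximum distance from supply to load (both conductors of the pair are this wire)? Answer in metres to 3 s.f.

A = 2.33 mm² = 2.330e-06 m²
L_max = V_max·A/(2·ρI) = (3.7)(2.330e-06)/(2×1.58×10^-8×3.79) = 72.0 m

72.0 m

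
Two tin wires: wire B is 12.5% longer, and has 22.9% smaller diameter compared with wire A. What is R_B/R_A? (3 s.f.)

R ∝ L/d², so R_B/R_A = (1 + 12.5/100) × (1 − 22.9/100)⁻²
= 1.125 × 1.682 = 1.89

1.89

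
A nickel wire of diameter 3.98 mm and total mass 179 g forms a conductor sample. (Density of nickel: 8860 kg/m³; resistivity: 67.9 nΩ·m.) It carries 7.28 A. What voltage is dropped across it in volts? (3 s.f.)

ρ = 67.9 nΩ·m = 6.79×10^-8 Ω·m
A = π(d/2)² = π(1.9900e-03 m)² = 1.2441e-05 m²
L = m/(density·A) = 0.179/(8860×1.2441e-05) = 1.624 m
R = ρL/A = (6.79×10^-8)(1.624)/(1.2441e-05) = 0.008863 Ω
V = IR = 7.28 × 0.008863 = 0.0645 V

0.0645 V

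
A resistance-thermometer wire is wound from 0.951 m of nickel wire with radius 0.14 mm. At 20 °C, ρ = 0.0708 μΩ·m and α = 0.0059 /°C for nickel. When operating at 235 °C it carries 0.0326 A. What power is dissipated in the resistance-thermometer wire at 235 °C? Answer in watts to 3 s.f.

ρ = 0.0708 μΩ·m = 7.08×10^-8 Ω·m
A = πr² = π(1.4000e-04 m)² = 6.158e-08 m²
R₍20₎ = ρL/A = (7.08×10^-8)(0.951)/(6.158e-08) = 1.093 Ω
R₍235₎ = R₍20₎(1 + αΔT) = 1.093 × (1 + 0.0059×215) = 2.481 Ω
P = I²R = (0.0326)² × 2.481 = 0.00264 W

0.00264 W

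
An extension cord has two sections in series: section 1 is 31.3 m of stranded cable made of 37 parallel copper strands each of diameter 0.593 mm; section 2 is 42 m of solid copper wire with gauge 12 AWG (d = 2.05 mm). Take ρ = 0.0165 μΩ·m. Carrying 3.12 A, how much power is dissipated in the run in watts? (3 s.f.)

ρ = 0.0165 μΩ·m = 1.65×10^-8 Ω·m
Section 1: A_strand = π(2.9650e-04)² = 2.762e-07 m²; R₁ = ρL/(N·A_s) = (1.65×10^-8)(31.3)/(37×2.762e-07) = 0.05054 Ω
Section 2: A = π(2.05/2 mm)² = π(1.0250e-03 m)² = 3.301e-06 m²
R₂ = (1.65×10^-8)(42)/(3.301e-06) = 0.21 Ω
R = R₁ + R₂ = 0.2605 Ω
P = I²R = (3.12)² × 0.2605 = 2.54 W

2.54 W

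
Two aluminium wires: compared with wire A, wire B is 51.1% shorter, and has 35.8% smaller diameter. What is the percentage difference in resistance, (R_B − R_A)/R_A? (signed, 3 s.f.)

18.6%

R ∝ L/d², so R_B/R_A = (1 − 51.1/100) × (1 − 35.8/100)⁻²
= 0.489 × 2.426 = 1.186
(R_B − R_A)/R_A = 1.186 − 1 = 18.6%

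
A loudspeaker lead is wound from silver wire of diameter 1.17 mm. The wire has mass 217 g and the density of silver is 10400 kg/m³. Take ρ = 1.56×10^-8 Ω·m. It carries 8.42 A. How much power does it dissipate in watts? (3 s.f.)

20.0 W

A = π(d/2)² = π(5.8500e-04 m)² = 1.0751e-06 m²
L = m/(density·A) = 0.217/(10400×1.0751e-06) = 19.41 m
R = ρL/A = (1.56×10^-8)(19.41)/(1.0751e-06) = 0.2816 Ω
P = I²R = (8.42)² × 0.2816 = 20.0 W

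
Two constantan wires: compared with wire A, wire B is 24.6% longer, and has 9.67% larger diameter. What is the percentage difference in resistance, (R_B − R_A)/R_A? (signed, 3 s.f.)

R ∝ L/d², so R_B/R_A = (1 + 24.6/100) × (1 + 9.67/100)⁻²
= 1.246 × 0.8314 = 1.036
(R_B − R_A)/R_A = 1.036 − 1 = 3.60%

3.60%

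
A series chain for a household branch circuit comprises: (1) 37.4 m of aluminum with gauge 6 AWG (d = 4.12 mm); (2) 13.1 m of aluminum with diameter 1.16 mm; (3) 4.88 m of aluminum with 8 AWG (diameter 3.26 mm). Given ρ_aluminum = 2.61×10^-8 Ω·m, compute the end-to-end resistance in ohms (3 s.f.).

0.412 Ω

Seg 1: A = π(4.12/2 mm)² = π(2.0600e-03 m)² = 1.333e-05 m²
R_1 = (2.61×10^-8)(37.4)/(1.333e-05) = 0.07322 Ω
Seg 2: A = π(d/2)² = π(5.8000e-04 m)² = 1.057e-06 m²
R_2 = (2.61×10^-8)(13.1)/(1.057e-06) = 0.3235 Ω
Seg 3: A = π(3.26/2 mm)² = π(1.6300e-03 m)² = 8.347e-06 m²
R_3 = (2.61×10^-8)(4.88)/(8.347e-06) = 0.01526 Ω
R_total = R_1 + R_2 + R_3 = 0.412 Ω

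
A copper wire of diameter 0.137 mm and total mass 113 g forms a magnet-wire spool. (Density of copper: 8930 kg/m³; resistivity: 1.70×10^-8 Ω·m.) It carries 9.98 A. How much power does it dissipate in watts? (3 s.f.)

98600 W

A = π(d/2)² = π(6.8500e-05 m)² = 1.4741e-08 m²
L = m/(density·A) = 0.113/(8930×1.4741e-08) = 858.4 m
R = ρL/A = (1.70×10^-8)(858.4)/(1.4741e-08) = 990 Ω
P = I²R = (9.98)² × 990 = 98600 W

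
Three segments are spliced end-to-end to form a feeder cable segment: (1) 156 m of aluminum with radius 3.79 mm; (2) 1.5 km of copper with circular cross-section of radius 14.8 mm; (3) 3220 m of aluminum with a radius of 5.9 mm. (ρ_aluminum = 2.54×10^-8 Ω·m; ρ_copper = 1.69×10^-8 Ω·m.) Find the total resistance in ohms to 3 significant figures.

Seg 1: A = πr² = π(3.7900e-03 m)² = 4.513e-05 m²
R_1 = (2.54×10^-8)(156)/(4.513e-05) = 0.08781 Ω
Seg 2: A = πr² = π(1.4800e-02 m)² = 6.881e-04 m²
R_2 = (1.69×10^-8)(1500)/(6.881e-04) = 0.03684 Ω
Seg 3: A = πr² = π(5.9000e-03 m)² = 1.094e-04 m²
R_3 = (2.54×10^-8)(3220)/(1.094e-04) = 0.7479 Ω
R_total = R_1 + R_2 + R_3 = 0.873 Ω

0.873 Ω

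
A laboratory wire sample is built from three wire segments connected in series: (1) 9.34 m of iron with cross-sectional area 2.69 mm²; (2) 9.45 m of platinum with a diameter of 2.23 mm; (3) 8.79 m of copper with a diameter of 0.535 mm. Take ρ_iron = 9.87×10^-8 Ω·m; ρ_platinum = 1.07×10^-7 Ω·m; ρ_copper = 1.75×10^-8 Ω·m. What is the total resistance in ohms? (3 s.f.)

1.29 Ω

Seg 1: A = 2.69 mm² = 2.690e-06 m²
R_1 = (9.87×10^-8)(9.34)/(2.690e-06) = 0.3427 Ω
Seg 2: A = π(d/2)² = π(1.1150e-03 m)² = 3.906e-06 m²
R_2 = (1.07×10^-7)(9.45)/(3.906e-06) = 0.2589 Ω
Seg 3: A = π(d/2)² = π(2.6750e-04 m)² = 2.248e-07 m²
R_3 = (1.75×10^-8)(8.79)/(2.248e-07) = 0.6843 Ω
R_total = R_1 + R_2 + R_3 = 1.29 Ω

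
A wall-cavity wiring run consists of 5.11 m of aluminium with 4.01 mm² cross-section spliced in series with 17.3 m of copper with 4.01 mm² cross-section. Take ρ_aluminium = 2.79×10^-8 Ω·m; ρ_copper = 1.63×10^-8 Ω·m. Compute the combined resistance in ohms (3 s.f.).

0.106 Ω

Segment 1: A = 4.01 mm² = 4.010e-06 m²
R₁ = ρL/A = (2.79×10^-8)(5.11)/(4.010e-06) = 0.03555 Ω
R₂ = (1.63×10^-8)(17.3)/(4.010e-06) = 0.07032 Ω
R = R₁ + R₂ = 0.106 Ω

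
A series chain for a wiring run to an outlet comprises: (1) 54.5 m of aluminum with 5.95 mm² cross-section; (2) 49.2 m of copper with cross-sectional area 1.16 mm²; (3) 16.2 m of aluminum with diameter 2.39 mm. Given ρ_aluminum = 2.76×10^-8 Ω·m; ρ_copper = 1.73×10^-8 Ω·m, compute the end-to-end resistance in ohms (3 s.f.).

1.09 Ω

Seg 1: A = 5.95 mm² = 5.950e-06 m²
R_1 = (2.76×10^-8)(54.5)/(5.950e-06) = 0.2528 Ω
Seg 2: A = 1.16 mm² = 1.160e-06 m²
R_2 = (1.73×10^-8)(49.2)/(1.160e-06) = 0.7338 Ω
Seg 3: A = π(d/2)² = π(1.1950e-03 m)² = 4.486e-06 m²
R_3 = (2.76×10^-8)(16.2)/(4.486e-06) = 0.09966 Ω
R_total = R_1 + R_2 + R_3 = 1.09 Ω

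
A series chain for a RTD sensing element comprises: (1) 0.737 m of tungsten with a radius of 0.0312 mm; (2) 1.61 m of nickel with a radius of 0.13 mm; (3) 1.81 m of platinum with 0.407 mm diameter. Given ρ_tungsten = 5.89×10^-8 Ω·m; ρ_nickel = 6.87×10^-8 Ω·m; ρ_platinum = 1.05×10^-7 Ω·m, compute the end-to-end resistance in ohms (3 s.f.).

17.7 Ω

Seg 1: A = πr² = π(3.1200e-05 m)² = 3.058e-09 m²
R_1 = (5.89×10^-8)(0.737)/(3.058e-09) = 14.19 Ω
Seg 2: A = πr² = π(1.3000e-04 m)² = 5.309e-08 m²
R_2 = (6.87×10^-8)(1.61)/(5.309e-08) = 2.083 Ω
Seg 3: A = π(d/2)² = π(2.0350e-04 m)² = 1.301e-07 m²
R_3 = (1.05×10^-7)(1.81)/(1.301e-07) = 1.461 Ω
R_total = R_1 + R_2 + R_3 = 17.7 Ω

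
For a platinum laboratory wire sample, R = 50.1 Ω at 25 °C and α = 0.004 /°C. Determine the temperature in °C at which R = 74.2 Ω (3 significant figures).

145 °C

R = R₀(1 + α(T − T₀)) ⇒ T = T₀ + (R/R₀ − 1)/α
T = 25 + (74.2/50.1 − 1)/0.004 = 25 + (0.481)/0.004 = 145 °C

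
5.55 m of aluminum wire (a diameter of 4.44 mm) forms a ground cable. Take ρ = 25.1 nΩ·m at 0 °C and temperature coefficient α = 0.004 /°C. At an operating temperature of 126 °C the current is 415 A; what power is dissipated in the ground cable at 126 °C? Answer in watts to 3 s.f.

2330 W

ρ = 25.1 nΩ·m = 2.51×10^-8 Ω·m
A = π(d/2)² = π(2.2200e-03 m)² = 1.548e-05 m²
R₍0₎ = ρL/A = (2.51×10^-8)(5.55)/(1.548e-05) = 0.008997 Ω
R₍126₎ = R₍0₎(1 + αΔT) = 0.008997 × (1 + 0.004×126) = 0.01353 Ω
P = I²R = (415)² × 0.01353 = 2330 W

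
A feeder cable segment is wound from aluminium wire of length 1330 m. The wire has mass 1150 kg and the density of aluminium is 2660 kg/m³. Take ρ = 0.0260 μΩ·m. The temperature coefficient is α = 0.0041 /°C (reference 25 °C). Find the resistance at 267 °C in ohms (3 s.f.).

ρ = 0.0260 μΩ·m = 2.60×10^-8 Ω·m
A = m/(density·L) = 1150/(2660×1330) = 3.2506e-04 m²
R = ρL/A = (2.60×10^-8)(1330)/(3.2506e-04) = 0.1064 Ω
R(267 °C) = 0.1064 × (1 + 0.0041×242) = 0.212 Ω

0.212 Ω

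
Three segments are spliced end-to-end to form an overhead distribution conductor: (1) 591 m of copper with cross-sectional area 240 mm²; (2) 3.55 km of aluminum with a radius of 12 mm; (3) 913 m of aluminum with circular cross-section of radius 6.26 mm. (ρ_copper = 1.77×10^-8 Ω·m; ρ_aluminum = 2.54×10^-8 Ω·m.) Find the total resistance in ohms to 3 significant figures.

0.431 Ω

Seg 1: A = 240 mm² = 2.400e-04 m²
R_1 = (1.77×10^-8)(591)/(2.400e-04) = 0.04359 Ω
Seg 2: A = πr² = π(1.2000e-02 m)² = 4.524e-04 m²
R_2 = (2.54×10^-8)(3550)/(4.524e-04) = 0.1993 Ω
Seg 3: A = πr² = π(6.2600e-03 m)² = 1.231e-04 m²
R_3 = (2.54×10^-8)(913)/(1.231e-04) = 0.1884 Ω
R_total = R_1 + R_2 + R_3 = 0.431 Ω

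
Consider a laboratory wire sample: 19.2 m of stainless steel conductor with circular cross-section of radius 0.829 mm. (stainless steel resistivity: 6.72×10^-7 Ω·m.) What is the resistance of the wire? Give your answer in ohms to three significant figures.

A = πr² = π(8.2900e-04 m)² = 2.159e-06 m²
R = ρL/A = (6.72×10^-7)(19.2 m)/(2.159e-06 m²) = 5.98 Ω

5.98 Ω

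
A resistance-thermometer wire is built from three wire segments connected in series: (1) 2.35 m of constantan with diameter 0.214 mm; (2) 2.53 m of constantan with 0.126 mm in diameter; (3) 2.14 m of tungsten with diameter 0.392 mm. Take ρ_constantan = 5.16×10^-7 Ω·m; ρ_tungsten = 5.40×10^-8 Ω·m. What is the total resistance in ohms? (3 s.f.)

Seg 1: A = π(d/2)² = π(1.0700e-04 m)² = 3.597e-08 m²
R_1 = (5.16×10^-7)(2.35)/(3.597e-08) = 33.71 Ω
Seg 2: A = π(d/2)² = π(6.3000e-05 m)² = 1.247e-08 m²
R_2 = (5.16×10^-7)(2.53)/(1.247e-08) = 104.7 Ω
Seg 3: A = π(d/2)² = π(1.9600e-04 m)² = 1.207e-07 m²
R_3 = (5.40×10^-8)(2.14)/(1.207e-07) = 0.9575 Ω
R_total = R_1 + R_2 + R_3 = 139 Ω

139 Ω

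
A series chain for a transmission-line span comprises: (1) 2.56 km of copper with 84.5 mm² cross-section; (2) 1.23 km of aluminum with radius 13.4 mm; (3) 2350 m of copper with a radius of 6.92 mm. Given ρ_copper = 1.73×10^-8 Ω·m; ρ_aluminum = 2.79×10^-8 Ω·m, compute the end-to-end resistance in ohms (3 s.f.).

0.855 Ω

Seg 1: A = 84.5 mm² = 8.450e-05 m²
R_1 = (1.73×10^-8)(2560)/(8.450e-05) = 0.5241 Ω
Seg 2: A = πr² = π(1.3400e-02 m)² = 5.641e-04 m²
R_2 = (2.79×10^-8)(1230)/(5.641e-04) = 0.06083 Ω
Seg 3: A = πr² = π(6.9200e-03 m)² = 1.504e-04 m²
R_3 = (1.73×10^-8)(2350)/(1.504e-04) = 0.2702 Ω
R_total = R_1 + R_2 + R_3 = 0.855 Ω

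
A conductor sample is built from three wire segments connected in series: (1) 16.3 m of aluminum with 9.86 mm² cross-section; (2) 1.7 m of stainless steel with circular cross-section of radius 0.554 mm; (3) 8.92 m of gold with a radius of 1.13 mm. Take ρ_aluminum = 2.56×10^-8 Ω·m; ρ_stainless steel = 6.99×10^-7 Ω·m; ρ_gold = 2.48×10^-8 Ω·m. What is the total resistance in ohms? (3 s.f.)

1.33 Ω

Seg 1: A = 9.86 mm² = 9.860e-06 m²
R_1 = (2.56×10^-8)(16.3)/(9.860e-06) = 0.04232 Ω
Seg 2: A = πr² = π(5.5400e-04 m)² = 9.642e-07 m²
R_2 = (6.99×10^-7)(1.7)/(9.642e-07) = 1.232 Ω
Seg 3: A = πr² = π(1.1300e-03 m)² = 4.011e-06 m²
R_3 = (2.48×10^-8)(8.92)/(4.011e-06) = 0.05515 Ω
R_total = R_1 + R_2 + R_3 = 1.33 Ω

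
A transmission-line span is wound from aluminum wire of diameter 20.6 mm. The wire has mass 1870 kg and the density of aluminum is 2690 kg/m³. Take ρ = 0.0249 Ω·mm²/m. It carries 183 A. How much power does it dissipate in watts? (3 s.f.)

5220 W

ρ = 0.0249 Ω·mm²/m = 2.49×10^-8 Ω·m
A = π(d/2)² = π(1.0300e-02 m)² = 3.3329e-04 m²
L = m/(density·A) = 1870/(2690×3.3329e-04) = 2086 m
R = ρL/A = (2.49×10^-8)(2086)/(3.3329e-04) = 0.1558 Ω
P = I²R = (183)² × 0.1558 = 5220 W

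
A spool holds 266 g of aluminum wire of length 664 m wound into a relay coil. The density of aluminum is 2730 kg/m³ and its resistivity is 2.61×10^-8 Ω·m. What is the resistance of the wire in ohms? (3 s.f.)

118 Ω

A = m/(density·L) = 0.266/(2730×664) = 1.4674e-07 m²
R = ρL/A = (2.61×10^-8)(664)/(1.4674e-07) = 118 Ω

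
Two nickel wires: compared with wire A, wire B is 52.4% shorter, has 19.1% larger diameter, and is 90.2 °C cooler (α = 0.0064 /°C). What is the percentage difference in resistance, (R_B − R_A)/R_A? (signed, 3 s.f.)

R ∝ ρL/d² with ρ ∝ (1+αΔT), so R_B/R_A = (1 − 52.4/100) × (1 + 19.1/100)⁻² × (1 − 0.0064×90.2)
= 0.476 × 0.705 × 0.4227 = 0.1419
(R_B − R_A)/R_A = 0.1419 − 1 = -85.8%

-85.8%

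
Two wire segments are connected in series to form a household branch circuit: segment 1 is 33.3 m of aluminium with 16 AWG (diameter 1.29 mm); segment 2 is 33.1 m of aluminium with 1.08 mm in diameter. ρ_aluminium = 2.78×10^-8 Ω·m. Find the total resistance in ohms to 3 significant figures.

1.71 Ω

Segment 1: A = π(1.29/2 mm)² = π(6.4500e-04 m)² = 1.307e-06 m²
R₁ = ρL/A = (2.78×10^-8)(33.3)/(1.307e-06) = 0.7083 Ω
Segment 2: A = π(d/2)² = π(5.4000e-04 m)² = 9.161e-07 m²
R₂ = (2.78×10^-8)(33.1)/(9.161e-07) = 1.004 Ω
R = R₁ + R₂ = 1.71 Ω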